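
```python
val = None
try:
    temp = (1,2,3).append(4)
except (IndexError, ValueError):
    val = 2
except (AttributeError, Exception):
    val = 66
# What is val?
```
66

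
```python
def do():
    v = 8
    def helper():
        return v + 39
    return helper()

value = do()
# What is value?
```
47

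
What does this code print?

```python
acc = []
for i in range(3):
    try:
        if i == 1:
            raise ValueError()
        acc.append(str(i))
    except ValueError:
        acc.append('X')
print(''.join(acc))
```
0X2

Exception on i=1 caught, loop continues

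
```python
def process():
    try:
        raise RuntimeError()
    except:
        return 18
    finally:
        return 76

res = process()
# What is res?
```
76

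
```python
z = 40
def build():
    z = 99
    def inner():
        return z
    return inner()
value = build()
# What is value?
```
99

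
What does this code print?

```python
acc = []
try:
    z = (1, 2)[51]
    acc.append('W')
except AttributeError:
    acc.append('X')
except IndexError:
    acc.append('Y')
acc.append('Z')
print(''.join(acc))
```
YZ

IndexError is caught by its specific handler, not AttributeError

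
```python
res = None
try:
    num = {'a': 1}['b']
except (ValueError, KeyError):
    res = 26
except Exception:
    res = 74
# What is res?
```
26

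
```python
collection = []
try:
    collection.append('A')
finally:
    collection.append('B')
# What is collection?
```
['A', 'B']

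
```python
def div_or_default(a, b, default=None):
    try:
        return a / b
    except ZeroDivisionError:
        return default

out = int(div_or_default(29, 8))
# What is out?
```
3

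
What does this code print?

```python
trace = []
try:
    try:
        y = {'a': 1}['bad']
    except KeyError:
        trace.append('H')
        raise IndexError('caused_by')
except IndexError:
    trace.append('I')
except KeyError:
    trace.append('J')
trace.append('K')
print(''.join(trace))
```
HIK

IndexError raised and caught, original KeyError not re-raised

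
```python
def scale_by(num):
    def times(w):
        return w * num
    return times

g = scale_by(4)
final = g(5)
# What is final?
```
20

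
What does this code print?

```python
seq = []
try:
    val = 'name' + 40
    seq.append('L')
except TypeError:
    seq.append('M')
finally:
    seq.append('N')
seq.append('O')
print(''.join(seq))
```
MNO

finally always runs, even after exception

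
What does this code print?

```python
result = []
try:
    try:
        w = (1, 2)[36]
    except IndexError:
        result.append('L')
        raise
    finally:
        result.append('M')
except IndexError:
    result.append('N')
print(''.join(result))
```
LMN

finally runs before re-raised exception propagates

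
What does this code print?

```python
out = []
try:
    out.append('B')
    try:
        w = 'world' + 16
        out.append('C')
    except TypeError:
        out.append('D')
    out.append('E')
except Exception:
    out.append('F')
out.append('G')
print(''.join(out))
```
BDEG

Inner exception caught by inner handler, outer continues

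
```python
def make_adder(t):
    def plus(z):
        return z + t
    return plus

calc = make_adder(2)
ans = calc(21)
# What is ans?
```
23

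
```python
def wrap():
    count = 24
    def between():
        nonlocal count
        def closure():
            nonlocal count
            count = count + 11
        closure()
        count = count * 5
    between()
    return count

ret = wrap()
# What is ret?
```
175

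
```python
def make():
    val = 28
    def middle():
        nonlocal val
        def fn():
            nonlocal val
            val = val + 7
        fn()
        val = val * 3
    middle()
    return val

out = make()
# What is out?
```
105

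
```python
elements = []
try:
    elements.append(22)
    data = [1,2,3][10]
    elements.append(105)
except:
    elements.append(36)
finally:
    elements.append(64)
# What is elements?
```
[22, 36, 64]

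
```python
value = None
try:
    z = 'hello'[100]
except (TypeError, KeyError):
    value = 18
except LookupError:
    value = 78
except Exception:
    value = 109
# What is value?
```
78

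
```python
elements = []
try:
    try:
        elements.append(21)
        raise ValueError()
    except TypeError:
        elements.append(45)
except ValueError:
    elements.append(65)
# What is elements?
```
[21, 65]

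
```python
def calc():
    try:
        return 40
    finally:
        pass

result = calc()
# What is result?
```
40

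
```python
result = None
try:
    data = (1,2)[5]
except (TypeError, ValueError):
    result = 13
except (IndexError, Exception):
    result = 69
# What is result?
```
69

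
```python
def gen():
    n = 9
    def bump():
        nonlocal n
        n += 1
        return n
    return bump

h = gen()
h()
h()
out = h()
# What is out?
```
12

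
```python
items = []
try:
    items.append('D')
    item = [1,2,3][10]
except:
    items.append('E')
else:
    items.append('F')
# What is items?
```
['D', 'E']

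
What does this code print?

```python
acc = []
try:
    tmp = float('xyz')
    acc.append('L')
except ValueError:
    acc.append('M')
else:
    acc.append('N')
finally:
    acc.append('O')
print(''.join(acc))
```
MO

Exception: except runs, else skipped, finally runs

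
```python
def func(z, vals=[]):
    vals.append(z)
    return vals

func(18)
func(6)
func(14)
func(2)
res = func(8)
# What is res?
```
[18, 6, 14, 2, 8]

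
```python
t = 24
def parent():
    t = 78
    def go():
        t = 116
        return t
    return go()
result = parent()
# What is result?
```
116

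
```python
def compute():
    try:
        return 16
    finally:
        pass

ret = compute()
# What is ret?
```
16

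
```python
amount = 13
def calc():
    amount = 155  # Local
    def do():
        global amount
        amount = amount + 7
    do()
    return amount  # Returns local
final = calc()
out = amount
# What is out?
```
20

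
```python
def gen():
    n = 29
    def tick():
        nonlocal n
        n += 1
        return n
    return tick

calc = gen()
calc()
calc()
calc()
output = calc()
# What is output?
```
33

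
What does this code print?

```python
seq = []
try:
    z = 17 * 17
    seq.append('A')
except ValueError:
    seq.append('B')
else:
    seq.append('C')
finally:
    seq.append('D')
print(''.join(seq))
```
ACD

else runs before finally when no exception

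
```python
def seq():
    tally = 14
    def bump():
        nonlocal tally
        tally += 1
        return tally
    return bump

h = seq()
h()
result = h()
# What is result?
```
16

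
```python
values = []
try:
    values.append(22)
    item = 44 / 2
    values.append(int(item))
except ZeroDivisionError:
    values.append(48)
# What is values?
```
[22, 22]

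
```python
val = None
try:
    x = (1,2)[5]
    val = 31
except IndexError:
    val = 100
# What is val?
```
100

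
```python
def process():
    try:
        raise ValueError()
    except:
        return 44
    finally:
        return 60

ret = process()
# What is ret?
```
60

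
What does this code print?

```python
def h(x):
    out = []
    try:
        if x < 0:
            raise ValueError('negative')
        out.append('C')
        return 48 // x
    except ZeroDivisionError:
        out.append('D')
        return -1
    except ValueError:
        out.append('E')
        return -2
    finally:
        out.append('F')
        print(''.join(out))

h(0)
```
CDF

x=0 causes ZeroDivisionError, caught, finally prints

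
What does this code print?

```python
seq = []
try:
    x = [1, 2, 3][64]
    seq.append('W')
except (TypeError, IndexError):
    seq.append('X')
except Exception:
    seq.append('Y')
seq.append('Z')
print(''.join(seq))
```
XZ

IndexError matches tuple containing it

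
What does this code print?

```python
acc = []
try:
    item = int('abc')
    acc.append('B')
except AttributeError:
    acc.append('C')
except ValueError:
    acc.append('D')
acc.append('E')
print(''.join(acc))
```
DE

ValueError is caught by its specific handler, not AttributeError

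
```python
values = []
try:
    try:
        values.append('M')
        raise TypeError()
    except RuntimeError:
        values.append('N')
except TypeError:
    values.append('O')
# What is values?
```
['M', 'O']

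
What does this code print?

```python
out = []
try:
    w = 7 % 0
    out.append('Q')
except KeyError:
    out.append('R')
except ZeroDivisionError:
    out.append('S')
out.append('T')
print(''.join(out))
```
ST

ZeroDivisionError is caught by its specific handler, not KeyError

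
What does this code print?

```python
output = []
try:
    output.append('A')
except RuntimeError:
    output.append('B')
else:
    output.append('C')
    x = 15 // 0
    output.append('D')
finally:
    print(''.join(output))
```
AC

Try succeeds, else appends 'C', ZeroDivisionError in else is uncaught, finally prints before exception propagates ('D' never appended)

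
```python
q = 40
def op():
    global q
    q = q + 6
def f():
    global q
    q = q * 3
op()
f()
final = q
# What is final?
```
138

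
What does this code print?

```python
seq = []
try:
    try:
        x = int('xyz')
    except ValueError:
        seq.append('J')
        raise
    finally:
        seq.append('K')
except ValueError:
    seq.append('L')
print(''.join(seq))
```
JKL

finally runs before re-raised exception propagates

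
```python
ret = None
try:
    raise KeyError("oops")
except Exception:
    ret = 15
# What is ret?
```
15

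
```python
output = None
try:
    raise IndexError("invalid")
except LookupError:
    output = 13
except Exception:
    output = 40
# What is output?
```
13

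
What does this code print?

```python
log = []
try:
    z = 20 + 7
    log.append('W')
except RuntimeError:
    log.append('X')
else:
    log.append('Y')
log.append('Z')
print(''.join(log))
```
WYZ

else block runs when no exception occurs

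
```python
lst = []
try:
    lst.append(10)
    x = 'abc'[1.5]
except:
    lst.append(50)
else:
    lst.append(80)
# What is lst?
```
[10, 50]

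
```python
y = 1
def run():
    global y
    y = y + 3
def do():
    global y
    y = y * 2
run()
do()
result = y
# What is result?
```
8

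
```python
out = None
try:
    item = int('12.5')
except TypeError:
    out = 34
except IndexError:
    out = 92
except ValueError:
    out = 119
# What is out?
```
119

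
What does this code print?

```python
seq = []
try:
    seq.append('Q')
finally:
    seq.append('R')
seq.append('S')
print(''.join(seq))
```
QRS

try/finally without except, no exception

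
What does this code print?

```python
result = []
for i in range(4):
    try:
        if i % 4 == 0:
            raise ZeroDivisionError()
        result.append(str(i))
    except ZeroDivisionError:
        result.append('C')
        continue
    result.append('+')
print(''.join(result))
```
C1+2+3+

continue in except skips rest of loop body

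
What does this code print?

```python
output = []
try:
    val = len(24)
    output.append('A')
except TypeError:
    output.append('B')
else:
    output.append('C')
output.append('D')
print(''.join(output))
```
BD

else block skipped when exception is caught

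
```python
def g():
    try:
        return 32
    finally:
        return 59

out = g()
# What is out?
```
59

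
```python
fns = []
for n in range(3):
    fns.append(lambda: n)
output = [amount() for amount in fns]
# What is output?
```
[2, 2, 2]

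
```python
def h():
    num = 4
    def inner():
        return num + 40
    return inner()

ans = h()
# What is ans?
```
44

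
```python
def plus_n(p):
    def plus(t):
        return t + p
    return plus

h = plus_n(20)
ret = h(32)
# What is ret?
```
52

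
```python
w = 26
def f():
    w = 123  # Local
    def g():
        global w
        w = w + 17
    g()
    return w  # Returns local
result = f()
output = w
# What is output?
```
43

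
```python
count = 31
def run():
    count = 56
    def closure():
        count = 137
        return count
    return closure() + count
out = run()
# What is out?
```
193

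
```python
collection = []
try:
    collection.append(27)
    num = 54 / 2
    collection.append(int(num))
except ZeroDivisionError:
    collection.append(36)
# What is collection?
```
[27, 27]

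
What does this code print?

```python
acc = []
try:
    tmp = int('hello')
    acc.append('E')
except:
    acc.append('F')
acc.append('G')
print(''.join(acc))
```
FG

Exception raised in try, caught by bare except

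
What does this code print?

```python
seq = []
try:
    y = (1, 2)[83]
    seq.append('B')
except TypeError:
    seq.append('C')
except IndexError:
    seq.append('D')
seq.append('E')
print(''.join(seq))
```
DE

IndexError is caught by its specific handler, not TypeError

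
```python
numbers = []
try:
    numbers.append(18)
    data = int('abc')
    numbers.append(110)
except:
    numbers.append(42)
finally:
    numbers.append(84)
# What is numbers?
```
[18, 42, 84]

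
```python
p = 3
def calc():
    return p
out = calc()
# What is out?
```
3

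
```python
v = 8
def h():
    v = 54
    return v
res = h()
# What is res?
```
54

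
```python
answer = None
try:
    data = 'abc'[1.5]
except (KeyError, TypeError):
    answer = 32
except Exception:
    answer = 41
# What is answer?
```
32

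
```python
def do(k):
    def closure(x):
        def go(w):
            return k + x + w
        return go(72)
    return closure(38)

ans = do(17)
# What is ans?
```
127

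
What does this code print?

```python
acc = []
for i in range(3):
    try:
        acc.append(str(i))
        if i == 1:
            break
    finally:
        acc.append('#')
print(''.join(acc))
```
0#1#

finally runs even when breaking out of loop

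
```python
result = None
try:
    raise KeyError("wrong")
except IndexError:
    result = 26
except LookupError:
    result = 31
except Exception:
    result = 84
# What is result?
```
31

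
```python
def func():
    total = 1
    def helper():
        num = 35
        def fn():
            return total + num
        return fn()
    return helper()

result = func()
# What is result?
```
36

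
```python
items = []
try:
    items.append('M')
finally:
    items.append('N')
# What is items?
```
['M', 'N']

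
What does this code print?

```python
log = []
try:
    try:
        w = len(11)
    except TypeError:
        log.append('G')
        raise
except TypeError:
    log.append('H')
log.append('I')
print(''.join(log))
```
GHI

raise without argument re-raises current exception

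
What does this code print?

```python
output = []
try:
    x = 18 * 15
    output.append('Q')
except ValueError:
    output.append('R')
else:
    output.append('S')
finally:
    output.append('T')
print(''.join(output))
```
QST

else runs before finally when no exception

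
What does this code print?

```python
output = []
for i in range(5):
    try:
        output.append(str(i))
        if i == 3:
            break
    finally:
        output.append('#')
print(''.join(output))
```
0#1#2#3#

finally runs even when breaking out of loop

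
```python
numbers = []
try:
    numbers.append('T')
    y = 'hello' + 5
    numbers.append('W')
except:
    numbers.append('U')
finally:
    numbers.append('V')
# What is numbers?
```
['T', 'U', 'V']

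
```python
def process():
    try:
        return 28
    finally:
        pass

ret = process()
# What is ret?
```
28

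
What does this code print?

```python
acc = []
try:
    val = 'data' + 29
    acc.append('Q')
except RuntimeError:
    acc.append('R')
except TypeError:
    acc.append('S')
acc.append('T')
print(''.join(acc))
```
ST

TypeError is caught by its specific handler, not RuntimeError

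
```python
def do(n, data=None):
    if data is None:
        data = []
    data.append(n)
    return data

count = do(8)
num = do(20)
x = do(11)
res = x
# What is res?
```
[11]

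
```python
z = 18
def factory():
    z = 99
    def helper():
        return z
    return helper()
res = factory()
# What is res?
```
99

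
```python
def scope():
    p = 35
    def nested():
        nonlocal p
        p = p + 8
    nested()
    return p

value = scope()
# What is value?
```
43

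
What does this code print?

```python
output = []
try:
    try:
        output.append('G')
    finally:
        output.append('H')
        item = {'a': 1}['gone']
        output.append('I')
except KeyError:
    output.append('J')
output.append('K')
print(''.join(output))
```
GHJK

Exception in inner finally caught by outer except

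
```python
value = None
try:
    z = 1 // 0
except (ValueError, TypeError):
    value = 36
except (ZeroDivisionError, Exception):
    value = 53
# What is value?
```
53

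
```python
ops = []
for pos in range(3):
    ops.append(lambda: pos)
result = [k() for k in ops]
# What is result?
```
[2, 2, 2]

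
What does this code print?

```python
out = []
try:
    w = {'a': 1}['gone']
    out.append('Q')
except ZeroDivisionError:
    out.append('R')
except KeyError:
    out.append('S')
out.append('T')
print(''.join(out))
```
ST

KeyError is caught by its specific handler, not ZeroDivisionError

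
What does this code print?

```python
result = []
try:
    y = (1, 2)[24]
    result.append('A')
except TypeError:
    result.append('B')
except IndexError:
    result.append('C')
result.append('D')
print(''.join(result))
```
CD

IndexError is caught by its specific handler, not TypeError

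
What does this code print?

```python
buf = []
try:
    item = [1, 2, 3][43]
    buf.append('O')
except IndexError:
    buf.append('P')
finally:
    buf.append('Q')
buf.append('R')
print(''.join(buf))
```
PQR

finally always runs, even after exception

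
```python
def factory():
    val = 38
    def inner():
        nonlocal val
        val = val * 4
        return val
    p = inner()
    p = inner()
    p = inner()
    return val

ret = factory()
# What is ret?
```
2432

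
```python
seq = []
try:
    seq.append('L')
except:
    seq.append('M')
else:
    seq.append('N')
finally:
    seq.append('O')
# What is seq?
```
['L', 'N', 'O']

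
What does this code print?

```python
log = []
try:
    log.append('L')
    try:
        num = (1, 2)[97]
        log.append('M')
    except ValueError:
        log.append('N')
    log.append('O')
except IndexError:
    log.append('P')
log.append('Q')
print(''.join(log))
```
LPQ

Inner handler doesn't match, propagates to outer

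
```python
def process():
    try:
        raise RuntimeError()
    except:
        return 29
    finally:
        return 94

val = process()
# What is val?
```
94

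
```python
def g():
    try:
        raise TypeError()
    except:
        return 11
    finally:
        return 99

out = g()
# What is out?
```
99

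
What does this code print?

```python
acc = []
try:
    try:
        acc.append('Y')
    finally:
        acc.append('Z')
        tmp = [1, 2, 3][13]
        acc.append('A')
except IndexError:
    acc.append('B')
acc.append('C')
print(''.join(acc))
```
YZBC

Exception in inner finally caught by outer except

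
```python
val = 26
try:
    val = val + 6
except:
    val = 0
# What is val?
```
32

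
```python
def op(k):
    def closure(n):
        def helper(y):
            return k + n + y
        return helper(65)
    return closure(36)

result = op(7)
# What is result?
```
108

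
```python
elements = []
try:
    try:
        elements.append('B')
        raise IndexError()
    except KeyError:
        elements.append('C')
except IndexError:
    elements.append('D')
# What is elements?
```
['B', 'D']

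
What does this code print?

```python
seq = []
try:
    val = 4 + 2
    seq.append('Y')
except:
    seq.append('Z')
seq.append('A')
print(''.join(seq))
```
YA

No exception, try block completes normally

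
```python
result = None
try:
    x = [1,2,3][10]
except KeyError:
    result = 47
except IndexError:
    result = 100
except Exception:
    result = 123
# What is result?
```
100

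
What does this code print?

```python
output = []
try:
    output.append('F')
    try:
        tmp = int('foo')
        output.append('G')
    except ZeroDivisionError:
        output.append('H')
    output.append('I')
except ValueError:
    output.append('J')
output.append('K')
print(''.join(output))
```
FJK

Inner handler doesn't match, propagates to outer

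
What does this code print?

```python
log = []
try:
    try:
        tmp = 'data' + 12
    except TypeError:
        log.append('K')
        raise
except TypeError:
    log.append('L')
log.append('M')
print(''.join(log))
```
KLM

raise without argument re-raises current exception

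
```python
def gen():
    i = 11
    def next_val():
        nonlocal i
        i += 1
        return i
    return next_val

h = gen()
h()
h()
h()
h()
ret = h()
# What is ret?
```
16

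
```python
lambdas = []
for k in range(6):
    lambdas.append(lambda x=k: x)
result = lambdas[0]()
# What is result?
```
0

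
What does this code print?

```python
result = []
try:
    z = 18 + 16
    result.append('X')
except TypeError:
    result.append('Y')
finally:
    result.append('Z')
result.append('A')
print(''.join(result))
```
XZA

finally runs after normal execution too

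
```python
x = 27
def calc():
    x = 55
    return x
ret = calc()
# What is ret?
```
55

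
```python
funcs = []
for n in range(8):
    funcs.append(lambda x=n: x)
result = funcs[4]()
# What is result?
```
4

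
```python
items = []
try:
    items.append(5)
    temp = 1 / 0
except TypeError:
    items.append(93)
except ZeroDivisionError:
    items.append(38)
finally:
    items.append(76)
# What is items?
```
[5, 38, 76]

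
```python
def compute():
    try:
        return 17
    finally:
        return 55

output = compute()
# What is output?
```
55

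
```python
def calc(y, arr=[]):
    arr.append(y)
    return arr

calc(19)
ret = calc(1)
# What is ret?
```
[19, 1]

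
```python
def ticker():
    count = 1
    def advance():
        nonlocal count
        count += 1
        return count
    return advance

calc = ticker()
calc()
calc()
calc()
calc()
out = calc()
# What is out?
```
6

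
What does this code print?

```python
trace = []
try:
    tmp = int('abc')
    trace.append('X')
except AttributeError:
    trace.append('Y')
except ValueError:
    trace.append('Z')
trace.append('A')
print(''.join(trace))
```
ZA

ValueError is caught by its specific handler, not AttributeError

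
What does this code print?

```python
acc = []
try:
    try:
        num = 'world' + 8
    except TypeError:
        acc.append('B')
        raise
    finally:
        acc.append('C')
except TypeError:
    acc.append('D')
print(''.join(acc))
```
BCD

finally runs before re-raised exception propagates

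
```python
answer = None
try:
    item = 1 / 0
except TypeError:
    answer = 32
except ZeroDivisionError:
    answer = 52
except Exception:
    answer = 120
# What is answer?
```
52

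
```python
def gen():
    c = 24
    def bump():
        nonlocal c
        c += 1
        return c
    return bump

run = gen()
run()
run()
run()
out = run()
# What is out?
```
28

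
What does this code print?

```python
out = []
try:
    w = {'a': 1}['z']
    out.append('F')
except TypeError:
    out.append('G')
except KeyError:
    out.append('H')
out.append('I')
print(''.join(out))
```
HI

KeyError is caught by its specific handler, not TypeError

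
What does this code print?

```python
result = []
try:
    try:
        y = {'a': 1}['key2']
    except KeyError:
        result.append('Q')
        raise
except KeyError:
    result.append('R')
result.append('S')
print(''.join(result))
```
QRS

raise without argument re-raises current exception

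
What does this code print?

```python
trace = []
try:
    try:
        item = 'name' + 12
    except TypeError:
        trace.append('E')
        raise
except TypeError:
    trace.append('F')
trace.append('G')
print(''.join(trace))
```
EFG

raise without argument re-raises current exception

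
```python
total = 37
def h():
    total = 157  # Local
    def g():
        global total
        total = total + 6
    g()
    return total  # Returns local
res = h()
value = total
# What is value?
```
43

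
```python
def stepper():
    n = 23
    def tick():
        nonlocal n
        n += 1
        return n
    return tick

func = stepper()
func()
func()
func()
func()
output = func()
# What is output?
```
28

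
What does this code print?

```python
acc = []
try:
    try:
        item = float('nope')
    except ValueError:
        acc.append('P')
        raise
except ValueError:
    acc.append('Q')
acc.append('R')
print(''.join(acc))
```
PQR

raise without argument re-raises current exception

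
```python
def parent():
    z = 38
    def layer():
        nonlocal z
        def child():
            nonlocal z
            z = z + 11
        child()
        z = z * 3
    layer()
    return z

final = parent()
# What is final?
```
147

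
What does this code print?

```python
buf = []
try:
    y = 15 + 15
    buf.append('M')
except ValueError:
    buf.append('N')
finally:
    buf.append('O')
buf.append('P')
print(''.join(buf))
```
MOP

finally runs after normal execution too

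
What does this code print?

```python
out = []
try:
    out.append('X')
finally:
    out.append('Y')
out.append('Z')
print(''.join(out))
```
XYZ

try/finally without except, no exception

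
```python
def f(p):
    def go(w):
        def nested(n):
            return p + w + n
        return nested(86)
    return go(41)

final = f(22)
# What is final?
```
149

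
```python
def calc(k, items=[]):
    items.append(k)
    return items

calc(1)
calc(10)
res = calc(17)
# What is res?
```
[1, 10, 17]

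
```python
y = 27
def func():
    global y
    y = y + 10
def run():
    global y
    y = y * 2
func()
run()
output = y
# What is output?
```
74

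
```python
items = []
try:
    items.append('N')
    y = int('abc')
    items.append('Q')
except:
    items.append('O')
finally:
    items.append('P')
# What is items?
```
['N', 'O', 'P']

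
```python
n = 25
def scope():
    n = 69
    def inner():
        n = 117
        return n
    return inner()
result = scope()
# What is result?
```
117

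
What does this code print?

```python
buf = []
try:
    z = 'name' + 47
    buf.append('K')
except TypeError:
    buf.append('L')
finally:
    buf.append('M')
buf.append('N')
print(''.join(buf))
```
LMN

finally always runs, even after exception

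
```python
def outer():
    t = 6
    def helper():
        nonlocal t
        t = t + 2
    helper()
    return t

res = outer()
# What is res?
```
8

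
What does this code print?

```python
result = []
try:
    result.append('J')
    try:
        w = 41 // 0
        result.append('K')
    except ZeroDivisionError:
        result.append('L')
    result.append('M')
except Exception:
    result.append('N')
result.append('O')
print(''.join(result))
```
JLMO

Inner exception caught by inner handler, outer continues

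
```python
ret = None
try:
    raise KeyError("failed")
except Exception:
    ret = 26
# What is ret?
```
26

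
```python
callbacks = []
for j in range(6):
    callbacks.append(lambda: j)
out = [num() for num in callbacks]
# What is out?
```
[5, 5, 5, 5, 5, 5]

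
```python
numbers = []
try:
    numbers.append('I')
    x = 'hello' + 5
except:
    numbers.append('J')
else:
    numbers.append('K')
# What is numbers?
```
['I', 'J']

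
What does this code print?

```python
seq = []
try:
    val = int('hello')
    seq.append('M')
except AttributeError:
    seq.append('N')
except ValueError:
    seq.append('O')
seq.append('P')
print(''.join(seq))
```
OP

ValueError is caught by its specific handler, not AttributeError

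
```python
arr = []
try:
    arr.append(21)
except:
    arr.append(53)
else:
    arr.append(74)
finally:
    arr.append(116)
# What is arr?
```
[21, 74, 116]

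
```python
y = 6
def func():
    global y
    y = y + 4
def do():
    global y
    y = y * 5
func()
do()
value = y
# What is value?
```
50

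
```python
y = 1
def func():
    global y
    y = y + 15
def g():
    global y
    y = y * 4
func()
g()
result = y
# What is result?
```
64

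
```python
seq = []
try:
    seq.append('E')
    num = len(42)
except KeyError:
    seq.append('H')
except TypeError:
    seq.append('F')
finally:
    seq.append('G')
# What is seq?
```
['E', 'F', 'G']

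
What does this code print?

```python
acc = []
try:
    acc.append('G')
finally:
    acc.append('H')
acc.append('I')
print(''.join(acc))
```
GHI

try/finally without except, no exception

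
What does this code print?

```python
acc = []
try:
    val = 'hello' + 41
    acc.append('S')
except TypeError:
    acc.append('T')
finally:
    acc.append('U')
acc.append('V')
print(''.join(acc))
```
TUV

finally always runs, even after exception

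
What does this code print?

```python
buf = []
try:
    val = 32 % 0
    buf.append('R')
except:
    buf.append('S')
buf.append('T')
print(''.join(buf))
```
ST

Exception raised in try, caught by bare except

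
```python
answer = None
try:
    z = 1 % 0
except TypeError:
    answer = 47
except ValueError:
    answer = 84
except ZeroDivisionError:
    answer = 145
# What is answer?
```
145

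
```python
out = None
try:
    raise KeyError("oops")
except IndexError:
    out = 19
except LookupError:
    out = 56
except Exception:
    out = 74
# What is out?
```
56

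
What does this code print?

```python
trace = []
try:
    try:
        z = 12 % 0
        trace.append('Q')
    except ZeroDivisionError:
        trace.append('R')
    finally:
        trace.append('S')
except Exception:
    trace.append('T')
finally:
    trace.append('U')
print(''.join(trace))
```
RSU

Both finally blocks run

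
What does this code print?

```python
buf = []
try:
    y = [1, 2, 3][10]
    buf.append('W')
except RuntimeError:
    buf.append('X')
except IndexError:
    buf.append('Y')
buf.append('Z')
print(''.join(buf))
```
YZ

IndexError is caught by its specific handler, not RuntimeError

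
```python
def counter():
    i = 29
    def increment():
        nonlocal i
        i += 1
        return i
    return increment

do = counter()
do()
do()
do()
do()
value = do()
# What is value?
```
34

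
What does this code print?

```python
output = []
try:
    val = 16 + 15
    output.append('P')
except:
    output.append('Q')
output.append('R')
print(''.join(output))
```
PR

No exception, try block completes normally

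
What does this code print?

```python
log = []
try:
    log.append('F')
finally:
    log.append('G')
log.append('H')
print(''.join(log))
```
FGH

try/finally without except, no exception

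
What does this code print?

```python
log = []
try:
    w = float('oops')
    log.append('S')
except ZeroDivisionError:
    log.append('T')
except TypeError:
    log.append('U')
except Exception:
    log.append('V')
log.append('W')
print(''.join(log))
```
VW

ValueError not specifically caught, falls to Exception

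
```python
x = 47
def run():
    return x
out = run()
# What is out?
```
47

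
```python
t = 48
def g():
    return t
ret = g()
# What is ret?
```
48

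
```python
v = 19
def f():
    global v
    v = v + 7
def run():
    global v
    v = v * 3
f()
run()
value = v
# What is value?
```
78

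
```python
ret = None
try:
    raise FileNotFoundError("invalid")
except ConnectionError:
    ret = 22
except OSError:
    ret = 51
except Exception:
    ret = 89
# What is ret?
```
51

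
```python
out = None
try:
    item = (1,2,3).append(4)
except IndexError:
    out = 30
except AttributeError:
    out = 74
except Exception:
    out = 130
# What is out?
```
74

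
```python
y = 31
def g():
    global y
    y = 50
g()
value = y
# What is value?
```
50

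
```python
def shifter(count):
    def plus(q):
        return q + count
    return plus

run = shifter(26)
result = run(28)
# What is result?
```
54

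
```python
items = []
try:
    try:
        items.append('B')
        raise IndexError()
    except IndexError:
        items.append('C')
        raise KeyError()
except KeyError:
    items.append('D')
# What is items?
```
['B', 'C', 'D']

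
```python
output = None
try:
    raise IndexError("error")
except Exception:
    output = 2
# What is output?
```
2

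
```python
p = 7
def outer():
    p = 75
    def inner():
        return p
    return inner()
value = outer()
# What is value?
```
75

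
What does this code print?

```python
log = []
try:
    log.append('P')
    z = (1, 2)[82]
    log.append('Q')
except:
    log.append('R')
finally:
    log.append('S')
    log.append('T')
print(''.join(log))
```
PRST

Code before exception runs, then except, then all of finally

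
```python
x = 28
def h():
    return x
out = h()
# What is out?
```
28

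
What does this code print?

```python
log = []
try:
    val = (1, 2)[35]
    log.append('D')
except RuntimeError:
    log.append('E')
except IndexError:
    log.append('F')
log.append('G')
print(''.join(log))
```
FG

IndexError is caught by its specific handler, not RuntimeError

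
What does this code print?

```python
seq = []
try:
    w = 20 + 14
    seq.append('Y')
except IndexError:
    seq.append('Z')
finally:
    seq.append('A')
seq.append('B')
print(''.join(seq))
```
YAB

finally runs after normal execution too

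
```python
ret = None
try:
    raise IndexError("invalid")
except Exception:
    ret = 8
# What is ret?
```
8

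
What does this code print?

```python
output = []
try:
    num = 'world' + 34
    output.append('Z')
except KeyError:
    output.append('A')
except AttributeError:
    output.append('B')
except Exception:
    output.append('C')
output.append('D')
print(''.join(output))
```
CD

TypeError not specifically caught, falls to Exception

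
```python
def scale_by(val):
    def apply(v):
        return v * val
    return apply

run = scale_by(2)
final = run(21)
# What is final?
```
42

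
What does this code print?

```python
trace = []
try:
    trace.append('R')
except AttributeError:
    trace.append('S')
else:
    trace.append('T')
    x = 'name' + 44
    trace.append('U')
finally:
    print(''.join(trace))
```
RT

Try succeeds, else appends 'T', TypeError in else is uncaught, finally prints before exception propagates ('U' never appended)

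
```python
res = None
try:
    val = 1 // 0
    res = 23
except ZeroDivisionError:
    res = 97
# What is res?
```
97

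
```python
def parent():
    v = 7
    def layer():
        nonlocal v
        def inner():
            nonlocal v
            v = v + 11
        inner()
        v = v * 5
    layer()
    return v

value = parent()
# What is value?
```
90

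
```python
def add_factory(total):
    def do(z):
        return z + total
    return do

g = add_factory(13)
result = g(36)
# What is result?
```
49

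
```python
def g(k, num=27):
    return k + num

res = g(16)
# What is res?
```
43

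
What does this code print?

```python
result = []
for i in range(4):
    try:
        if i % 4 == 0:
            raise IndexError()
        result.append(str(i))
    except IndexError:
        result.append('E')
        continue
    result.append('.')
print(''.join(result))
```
E1.2.3.

continue in except skips rest of loop body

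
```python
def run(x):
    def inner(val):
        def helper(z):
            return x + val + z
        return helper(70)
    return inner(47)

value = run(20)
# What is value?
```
137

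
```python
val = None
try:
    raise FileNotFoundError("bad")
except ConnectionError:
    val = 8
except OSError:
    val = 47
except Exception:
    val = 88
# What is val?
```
47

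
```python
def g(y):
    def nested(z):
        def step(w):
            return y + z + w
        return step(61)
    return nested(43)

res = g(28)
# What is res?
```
132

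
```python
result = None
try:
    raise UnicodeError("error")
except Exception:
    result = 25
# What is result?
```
25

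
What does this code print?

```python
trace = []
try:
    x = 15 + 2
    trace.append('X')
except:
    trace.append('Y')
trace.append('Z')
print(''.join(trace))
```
XZ

No exception, try block completes normally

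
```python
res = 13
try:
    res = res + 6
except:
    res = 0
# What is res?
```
19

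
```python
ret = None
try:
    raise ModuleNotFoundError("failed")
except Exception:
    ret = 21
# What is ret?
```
21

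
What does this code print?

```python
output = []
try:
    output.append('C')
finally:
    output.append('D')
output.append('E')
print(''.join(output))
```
CDE

try/finally without except, no exception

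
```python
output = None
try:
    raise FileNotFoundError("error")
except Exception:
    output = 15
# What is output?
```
15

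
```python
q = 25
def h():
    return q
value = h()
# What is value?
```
25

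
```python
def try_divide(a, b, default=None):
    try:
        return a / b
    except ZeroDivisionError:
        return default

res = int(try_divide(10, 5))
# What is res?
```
2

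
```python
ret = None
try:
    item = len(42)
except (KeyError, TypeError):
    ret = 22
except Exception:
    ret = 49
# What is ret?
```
22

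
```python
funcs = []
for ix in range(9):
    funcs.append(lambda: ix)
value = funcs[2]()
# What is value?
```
8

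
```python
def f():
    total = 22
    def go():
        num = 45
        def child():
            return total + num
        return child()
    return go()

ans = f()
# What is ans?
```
67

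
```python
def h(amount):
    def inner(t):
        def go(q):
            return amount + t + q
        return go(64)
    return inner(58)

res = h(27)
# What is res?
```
149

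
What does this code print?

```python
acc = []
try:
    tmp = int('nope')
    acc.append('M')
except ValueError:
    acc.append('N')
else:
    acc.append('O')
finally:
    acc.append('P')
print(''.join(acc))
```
NP

Exception: except runs, else skipped, finally runs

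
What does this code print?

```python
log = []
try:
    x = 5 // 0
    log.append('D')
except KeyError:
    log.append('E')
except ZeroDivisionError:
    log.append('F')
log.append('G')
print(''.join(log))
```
FG

ZeroDivisionError is caught by its specific handler, not KeyError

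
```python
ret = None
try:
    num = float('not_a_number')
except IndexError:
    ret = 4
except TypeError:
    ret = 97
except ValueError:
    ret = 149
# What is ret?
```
149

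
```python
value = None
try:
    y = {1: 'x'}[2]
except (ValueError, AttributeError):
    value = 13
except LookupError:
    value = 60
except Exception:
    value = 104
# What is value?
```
60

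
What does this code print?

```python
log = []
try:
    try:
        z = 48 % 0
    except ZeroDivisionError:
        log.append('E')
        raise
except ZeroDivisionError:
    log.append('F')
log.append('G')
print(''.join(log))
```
EFG

raise without argument re-raises current exception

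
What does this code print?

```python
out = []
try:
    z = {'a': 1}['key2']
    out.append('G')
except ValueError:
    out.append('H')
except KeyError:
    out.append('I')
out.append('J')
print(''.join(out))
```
IJ

KeyError is caught by its specific handler, not ValueError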